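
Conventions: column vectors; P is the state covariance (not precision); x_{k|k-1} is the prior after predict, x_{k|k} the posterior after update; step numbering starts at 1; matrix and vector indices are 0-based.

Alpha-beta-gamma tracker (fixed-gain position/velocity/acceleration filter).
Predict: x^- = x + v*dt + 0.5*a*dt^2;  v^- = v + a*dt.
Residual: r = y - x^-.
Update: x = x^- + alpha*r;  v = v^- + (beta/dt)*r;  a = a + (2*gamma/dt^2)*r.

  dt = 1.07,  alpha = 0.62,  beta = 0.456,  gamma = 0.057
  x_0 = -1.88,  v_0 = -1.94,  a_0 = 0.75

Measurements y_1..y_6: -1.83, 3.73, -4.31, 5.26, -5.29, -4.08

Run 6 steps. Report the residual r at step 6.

step 1: x_pred=-3.5265  r=1.6965  x^+=-2.4747  v^+=-0.4145  a^+=0.9189
step 2: x_pred=-2.3922  r=6.1222  x^+=1.4036  v^+=3.1778  a^+=1.5285
step 3: x_pred=5.6788  r=-9.9888  x^+=-0.5142  v^+=0.5564  a^+=0.5339
step 4: x_pred=0.3867  r=4.8733  x^+=3.4082  v^+=3.2045  a^+=1.0192
step 5: x_pred=7.4204  r=-12.7104  x^+=-0.4601  v^+=-1.1218  a^+=-0.2464
step 6: x_pred=-1.8014  r=-2.2786  x^+=-3.2141  v^+=-2.3565  a^+=-0.4733

resid = -2.2786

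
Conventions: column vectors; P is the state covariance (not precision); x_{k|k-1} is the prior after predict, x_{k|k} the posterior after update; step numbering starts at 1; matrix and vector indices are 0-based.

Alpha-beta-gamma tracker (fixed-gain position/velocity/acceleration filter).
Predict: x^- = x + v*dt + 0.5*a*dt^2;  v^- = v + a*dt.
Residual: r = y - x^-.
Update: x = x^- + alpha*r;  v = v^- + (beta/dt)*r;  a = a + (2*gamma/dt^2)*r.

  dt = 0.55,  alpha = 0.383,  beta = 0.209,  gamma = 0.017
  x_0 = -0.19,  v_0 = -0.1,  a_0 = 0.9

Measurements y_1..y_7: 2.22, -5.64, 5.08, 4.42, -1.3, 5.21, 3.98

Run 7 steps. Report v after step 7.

step 1: x_pred=-0.1089  r=2.3289  x^+=0.7831  v^+=1.2800  a^+=1.1618
step 2: x_pred=1.6628  r=-7.3028  x^+=-1.1342  v^+=-0.8561  a^+=0.3409
step 3: x_pred=-1.5535  r=6.6335  x^+=0.9871  v^+=1.8521  a^+=1.0865
step 4: x_pred=2.1702  r=2.2498  x^+=3.0318  v^+=3.3047  a^+=1.3394
step 5: x_pred=5.0520  r=-6.3520  x^+=2.6192  v^+=1.6276  a^+=0.6255
step 6: x_pred=3.6089  r=1.6011  x^+=4.2221  v^+=2.5800  a^+=0.8054
step 7: x_pred=5.7630  r=-1.7830  x^+=5.0801  v^+=2.3454  a^+=0.6050

v_post = 2.3454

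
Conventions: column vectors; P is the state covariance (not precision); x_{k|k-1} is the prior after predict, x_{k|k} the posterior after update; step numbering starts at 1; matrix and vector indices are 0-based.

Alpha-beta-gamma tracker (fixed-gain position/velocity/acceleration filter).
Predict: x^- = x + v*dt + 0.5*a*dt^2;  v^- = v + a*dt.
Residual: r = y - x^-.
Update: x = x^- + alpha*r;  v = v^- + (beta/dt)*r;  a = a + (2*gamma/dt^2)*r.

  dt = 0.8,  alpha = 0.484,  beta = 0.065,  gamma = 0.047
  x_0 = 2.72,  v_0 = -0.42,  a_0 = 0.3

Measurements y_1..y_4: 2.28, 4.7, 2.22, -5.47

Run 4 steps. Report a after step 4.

step 1: x_pred=2.4800  r=-0.2000  x^+=2.3832  v^+=-0.1963  a^+=0.2706
step 2: x_pred=2.3128  r=2.3872  x^+=3.4682  v^+=0.2142  a^+=0.6212
step 3: x_pred=3.8384  r=-1.6184  x^+=3.0551  v^+=0.5797  a^+=0.3835
step 4: x_pred=3.6416  r=-9.1116  x^+=-0.7684  v^+=0.1462  a^+=-0.9547

a_post = -0.9547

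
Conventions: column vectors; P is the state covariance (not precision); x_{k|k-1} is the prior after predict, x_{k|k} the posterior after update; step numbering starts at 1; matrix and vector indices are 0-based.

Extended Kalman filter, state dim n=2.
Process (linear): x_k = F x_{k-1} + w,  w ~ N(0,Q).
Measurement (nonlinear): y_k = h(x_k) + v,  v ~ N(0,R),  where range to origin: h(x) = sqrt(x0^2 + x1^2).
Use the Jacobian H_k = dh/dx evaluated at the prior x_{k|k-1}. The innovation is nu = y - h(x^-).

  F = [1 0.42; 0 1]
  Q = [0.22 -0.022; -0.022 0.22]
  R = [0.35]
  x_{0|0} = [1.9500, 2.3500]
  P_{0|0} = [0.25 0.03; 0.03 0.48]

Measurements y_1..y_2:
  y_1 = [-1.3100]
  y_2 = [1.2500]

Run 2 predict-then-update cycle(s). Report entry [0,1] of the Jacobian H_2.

step 1: x^-=[2.9370, 2.3500]  P^-=[0.5799 0.2096; 0.2096 0.7000]  H_jac=[0.7808 0.6248]  S=[1.1813]  K=[0.4942; 0.5088]  nu=[-5.0714]  x^+=[0.4309, -0.2302]  P^+=[0.2914 -0.0874; -0.0874 0.3942]
step 2: x^-=[0.3342, -0.2302]  P^-=[0.5076 0.0562; 0.0562 0.6142]  H_jac=[0.8235 -0.5672]  S=[0.8394]  K=[0.4600; -0.3600]  nu=[0.8442]  x^+=[0.7226, -0.5341]  P^+=[0.3299 0.1952; 0.1952 0.5055]

H_jac[0,1] = -0.5672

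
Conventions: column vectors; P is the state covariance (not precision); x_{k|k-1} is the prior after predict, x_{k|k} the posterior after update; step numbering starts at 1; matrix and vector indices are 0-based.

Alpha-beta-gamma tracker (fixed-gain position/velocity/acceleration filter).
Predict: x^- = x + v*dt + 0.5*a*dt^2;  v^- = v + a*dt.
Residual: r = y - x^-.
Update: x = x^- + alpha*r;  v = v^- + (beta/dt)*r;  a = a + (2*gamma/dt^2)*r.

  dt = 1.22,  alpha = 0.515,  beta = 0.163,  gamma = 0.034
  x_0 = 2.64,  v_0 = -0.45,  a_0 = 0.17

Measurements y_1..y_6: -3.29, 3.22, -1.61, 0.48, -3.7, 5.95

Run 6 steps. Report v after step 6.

step 1: x_pred=2.2175  r=-5.5075  x^+=-0.6189  v^+=-0.9784  a^+=-0.0816
step 2: x_pred=-1.8733  r=5.0933  x^+=0.7498  v^+=-0.3975  a^+=0.1511
step 3: x_pred=0.3772  r=-1.9872  x^+=-0.6462  v^+=-0.4787  a^+=0.0603
step 4: x_pred=-1.1854  r=1.6654  x^+=-0.3277  v^+=-0.1827  a^+=0.1364
step 5: x_pred=-0.4491  r=-3.2509  x^+=-2.1233  v^+=-0.4506  a^+=-0.0122
step 6: x_pred=-2.6821  r=8.6321  x^+=1.7634  v^+=0.6878  a^+=0.3822

v_post = 0.6878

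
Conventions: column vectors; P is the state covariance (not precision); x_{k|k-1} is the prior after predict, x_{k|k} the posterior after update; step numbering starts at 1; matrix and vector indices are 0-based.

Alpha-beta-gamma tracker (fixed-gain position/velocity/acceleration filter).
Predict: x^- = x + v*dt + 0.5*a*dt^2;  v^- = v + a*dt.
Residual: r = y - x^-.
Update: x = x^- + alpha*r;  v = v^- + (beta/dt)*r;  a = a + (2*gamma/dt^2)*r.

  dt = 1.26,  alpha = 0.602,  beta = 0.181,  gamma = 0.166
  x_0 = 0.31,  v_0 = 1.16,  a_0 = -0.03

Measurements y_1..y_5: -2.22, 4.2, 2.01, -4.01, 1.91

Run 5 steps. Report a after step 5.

step 1: x_pred=1.7478  r=-3.9678  x^+=-0.6408  v^+=0.5522  a^+=-0.8597
step 2: x_pred=-0.6275  r=4.8275  x^+=2.2787  v^+=0.1624  a^+=0.1498
step 3: x_pred=2.6022  r=-0.5922  x^+=2.2457  v^+=0.2661  a^+=0.0259
step 4: x_pred=2.6015  r=-6.6115  x^+=-1.3786  v^+=-0.6510  a^+=-1.3567
step 5: x_pred=-3.2758  r=5.1858  x^+=-0.1539  v^+=-1.6155  a^+=-0.2722

a_post = -0.2722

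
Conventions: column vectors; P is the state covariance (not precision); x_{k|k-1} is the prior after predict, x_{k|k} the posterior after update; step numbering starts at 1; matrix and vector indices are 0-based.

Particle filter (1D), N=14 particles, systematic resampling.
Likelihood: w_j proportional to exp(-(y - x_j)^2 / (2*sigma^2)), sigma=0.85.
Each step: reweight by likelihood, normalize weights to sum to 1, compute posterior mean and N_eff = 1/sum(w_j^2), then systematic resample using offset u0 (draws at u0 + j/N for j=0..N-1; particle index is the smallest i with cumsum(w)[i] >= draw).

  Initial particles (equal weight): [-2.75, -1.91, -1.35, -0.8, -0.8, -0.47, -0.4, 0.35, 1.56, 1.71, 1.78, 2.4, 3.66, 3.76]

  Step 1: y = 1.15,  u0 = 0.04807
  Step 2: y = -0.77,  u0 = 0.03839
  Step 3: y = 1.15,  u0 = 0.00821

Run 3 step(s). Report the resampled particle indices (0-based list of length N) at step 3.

resampled_idx = [0, 2, 4, 6, 8, 9, 9, 10, 11, 11, 12, 12, 13, 13]

step 1: w=[0.0000, 0.0004, 0.0033, 0.0181, 0.0181, 0.0410, 0.0478, 0.1618, 0.2243, 0.2028, 0.1914, 0.0854, 0.0032, 0.0023]  mean=1.2468  Neff=6.0166  idx=[5, 6, 7, 7, 8, 8, 8, 9, 9, 9, 10, 10, 10, 11]
step 2: w=[0.3314, 0.3208, 0.1480, 0.1480, 0.0082, 0.0082, 0.0082, 0.0050, 0.0050, 0.0050, 0.0039, 0.0039, 0.0039, 0.0003]  mean=-0.0945  Neff=3.8932  idx=[0, 0, 0, 0, 0, 1, 1, 1, 1, 2, 2, 3, 3, 6]
step 3: w=[0.0323, 0.0323, 0.0323, 0.0323, 0.0323, 0.0377, 0.0377, 0.0377, 0.0377, 0.1277, 0.1277, 0.1277, 0.1277, 0.1770]  mean=0.3185  Neff=9.3108  idx=[0, 2, 4, 6, 8, 9, 9, 10, 11, 11, 12, 12, 13, 13]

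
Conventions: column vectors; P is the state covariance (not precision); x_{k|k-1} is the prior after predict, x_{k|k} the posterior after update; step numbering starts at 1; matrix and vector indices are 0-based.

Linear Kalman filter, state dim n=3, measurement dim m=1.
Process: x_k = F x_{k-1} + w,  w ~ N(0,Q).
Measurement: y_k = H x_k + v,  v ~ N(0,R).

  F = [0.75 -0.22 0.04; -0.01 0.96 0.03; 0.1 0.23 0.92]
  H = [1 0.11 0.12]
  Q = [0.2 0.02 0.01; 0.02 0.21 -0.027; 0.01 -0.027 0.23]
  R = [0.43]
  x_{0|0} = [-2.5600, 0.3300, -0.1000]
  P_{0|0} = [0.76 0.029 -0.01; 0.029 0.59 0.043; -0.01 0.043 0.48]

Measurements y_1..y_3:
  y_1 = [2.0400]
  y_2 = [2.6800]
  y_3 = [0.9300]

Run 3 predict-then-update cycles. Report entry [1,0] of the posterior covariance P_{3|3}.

step 1: x^-=[-1.9966, 0.3394, -0.2721]  P^-=[0.6459 -0.0876 0.0439; -0.0876 0.7562 0.1568; 0.0439 0.1568 0.6928]  S=[1.0904]  K=[0.5883; 0.0132; 0.1323]  nu=[4.0319]  x^+=[0.3755, 0.3925, 0.2615]  P^+=[0.2685 -0.0961 -0.0410; -0.0961 0.7560 0.1549; -0.0410 0.1549 0.6737]
step 2: x^-=[0.2057, 0.3809, 0.3684]  P^-=[0.4152 -0.2062 -0.0562; -0.2062 0.9181 0.2874; -0.0562 0.2874 0.8965]  S=[0.8180]  K=[0.4716; -0.0865; 0.1015]  nu=[2.3882]  x^+=[1.3321, 0.1743, 0.6108]  P^+=[0.2333 -0.1729 -0.0953; -0.1729 0.9120 0.2946; -0.0953 0.2946 0.8880]
step 3: x^-=[0.9852, 0.1723, 0.7353]  P^-=[0.4229 -0.2909 -0.1351; -0.2909 1.0717 0.4452; -0.1351 0.4452 1.1314]  S=[0.7975]  K=[0.4698; -0.1499; 0.0623]  nu=[-0.1623]  x^+=[0.9089, 0.1966, 0.7251]  P^+=[0.2469 -0.2347 -0.1584; -0.2347 1.0538 0.4527; -0.1584 0.4527 1.1283]

P_post[1,0] = -0.2347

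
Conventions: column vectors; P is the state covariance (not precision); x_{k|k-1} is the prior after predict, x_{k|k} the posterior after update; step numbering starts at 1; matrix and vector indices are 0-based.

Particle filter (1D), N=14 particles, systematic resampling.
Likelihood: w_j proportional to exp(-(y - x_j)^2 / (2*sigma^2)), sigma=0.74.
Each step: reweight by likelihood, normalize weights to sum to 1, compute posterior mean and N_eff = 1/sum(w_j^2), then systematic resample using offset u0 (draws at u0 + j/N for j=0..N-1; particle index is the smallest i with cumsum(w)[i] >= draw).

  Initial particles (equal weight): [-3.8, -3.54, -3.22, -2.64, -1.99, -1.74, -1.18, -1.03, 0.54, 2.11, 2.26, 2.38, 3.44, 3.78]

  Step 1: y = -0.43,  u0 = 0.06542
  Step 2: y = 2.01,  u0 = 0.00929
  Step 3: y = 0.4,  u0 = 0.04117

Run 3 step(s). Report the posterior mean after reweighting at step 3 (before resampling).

step 1: w=[0.0000, 0.0001, 0.0004, 0.0056, 0.0522, 0.1005, 0.2882, 0.3467, 0.2040, 0.0013, 0.0007, 0.0004, 0.0000, 0.0000]  mean=-0.8769  Neff=3.8799  idx=[5, 5, 6, 6, 6, 6, 7, 7, 7, 7, 7, 8, 8, 8]
step 2: w=[0.0000, 0.0000, 0.0002, 0.0002, 0.0002, 0.0002, 0.0005, 0.0005, 0.0005, 0.0005, 0.0005, 0.3322, 0.3322, 0.3322]  mean=0.5344  Neff=3.0210  idx=[11, 11, 11, 11, 11, 12, 12, 12, 12, 12, 13, 13, 13, 13]
step 3: w=[0.0714, 0.0714, 0.0714, 0.0714, 0.0714, 0.0714, 0.0714, 0.0714, 0.0714, 0.0714, 0.0714, 0.0714, 0.0714, 0.0714]  mean=0.5400  Neff=14.0000  idx=[0, 1, 2, 3, 4, 5, 6, 7, 8, 9, 10, 11, 12, 13]

post_mean = 0.5400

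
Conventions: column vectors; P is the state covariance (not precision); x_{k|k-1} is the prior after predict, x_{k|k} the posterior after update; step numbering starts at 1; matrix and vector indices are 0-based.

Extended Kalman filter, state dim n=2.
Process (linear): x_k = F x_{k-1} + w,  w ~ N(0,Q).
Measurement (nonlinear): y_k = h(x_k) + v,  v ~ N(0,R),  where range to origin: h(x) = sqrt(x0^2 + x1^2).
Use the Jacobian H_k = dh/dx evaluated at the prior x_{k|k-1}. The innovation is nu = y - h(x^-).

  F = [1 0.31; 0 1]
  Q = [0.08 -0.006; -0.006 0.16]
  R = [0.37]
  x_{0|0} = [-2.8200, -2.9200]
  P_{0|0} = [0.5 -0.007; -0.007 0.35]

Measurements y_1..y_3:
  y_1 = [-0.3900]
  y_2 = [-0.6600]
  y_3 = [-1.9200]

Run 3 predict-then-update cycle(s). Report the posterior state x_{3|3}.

x_post = [0.5737, 0.2664]

step 1: x^-=[-3.7252, -2.9200]  P^-=[0.6093 0.0955; 0.0955 0.5100]  H_jac=[-0.7870 -0.6169]  S=[1.0342]  K=[-0.5206; -0.3769]  nu=[-5.1232]  x^+=[-1.0579, -0.9891]  P^+=[0.3290 -0.1074; -0.1074 0.3631]
step 2: x^-=[-1.3646, -0.9891]  P^-=[0.3773 -0.0009; -0.0009 0.5231]  H_jac=[-0.8097 -0.5869]  S=[0.7967]  K=[-0.3828; -0.3845]  nu=[-2.3454]  x^+=[-0.4668, -0.0874]  P^+=[0.2605 -0.1181; -0.1181 0.4053]
step 3: x^-=[-0.4939, -0.0874]  P^-=[0.3063 0.0015; 0.0015 0.5653]  H_jac=[-0.9847 -0.1742]  S=[0.6846]  K=[-0.4409; -0.1461]  nu=[-2.4216]  x^+=[0.5737, 0.2664]  P^+=[0.1732 -0.0426; -0.0426 0.5507]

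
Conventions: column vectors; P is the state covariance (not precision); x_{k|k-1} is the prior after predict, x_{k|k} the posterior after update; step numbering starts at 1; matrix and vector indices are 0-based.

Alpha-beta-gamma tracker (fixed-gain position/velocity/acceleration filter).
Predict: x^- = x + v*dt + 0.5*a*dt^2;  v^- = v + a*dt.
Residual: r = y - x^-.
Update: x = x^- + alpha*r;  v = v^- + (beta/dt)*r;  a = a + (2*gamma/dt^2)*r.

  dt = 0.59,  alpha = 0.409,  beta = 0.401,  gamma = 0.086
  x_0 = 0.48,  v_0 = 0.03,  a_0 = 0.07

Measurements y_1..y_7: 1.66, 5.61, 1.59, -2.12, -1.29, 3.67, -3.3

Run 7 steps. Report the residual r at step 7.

resid = -0.4616

step 1: x_pred=0.5099  r=1.1501  x^+=0.9803  v^+=0.8530  a^+=0.6383
step 2: x_pred=1.5946  r=4.0154  x^+=3.2369  v^+=3.9587  a^+=2.6223
step 3: x_pred=6.0289  r=-4.4389  x^+=4.2134  v^+=2.4889  a^+=0.4290
step 4: x_pred=5.7565  r=-7.8765  x^+=2.5350  v^+=-2.6114  a^+=-3.4629
step 5: x_pred=0.3916  r=-1.6816  x^+=-0.2962  v^+=-5.7974  a^+=-4.2938
step 6: x_pred=-4.4640  r=8.1340  x^+=-1.1372  v^+=-2.8024  a^+=-0.2747
step 7: x_pred=-2.8384  r=-0.4616  x^+=-3.0272  v^+=-3.2782  a^+=-0.5028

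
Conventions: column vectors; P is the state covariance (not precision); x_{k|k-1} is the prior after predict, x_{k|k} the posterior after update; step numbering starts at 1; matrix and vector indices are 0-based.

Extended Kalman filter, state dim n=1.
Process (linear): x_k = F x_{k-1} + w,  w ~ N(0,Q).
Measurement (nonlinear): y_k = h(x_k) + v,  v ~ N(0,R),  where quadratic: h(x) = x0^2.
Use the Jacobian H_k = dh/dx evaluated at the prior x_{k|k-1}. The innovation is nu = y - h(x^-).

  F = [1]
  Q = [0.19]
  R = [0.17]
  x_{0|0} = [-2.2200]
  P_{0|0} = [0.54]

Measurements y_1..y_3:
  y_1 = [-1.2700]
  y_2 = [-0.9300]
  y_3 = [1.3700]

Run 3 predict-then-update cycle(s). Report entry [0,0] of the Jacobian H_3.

step 1: x^-=[-2.2200]  P^-=[0.7300]  H_jac=[-4.4400]  S=[14.5609]  K=[-0.2226]  nu=[-6.1984]  x^+=[-0.8403]  P^+=[0.0085]
step 2: x^-=[-0.8403]  P^-=[0.1985]  H_jac=[-1.6805]  S=[0.7307]  K=[-0.4566]  nu=[-1.6360]  x^+=[-0.0932]  P^+=[0.0462]
step 3: x^-=[-0.0932]  P^-=[0.2362]  H_jac=[-0.1865]  S=[0.1782]  K=[-0.2471]  nu=[1.3613]  x^+=[-0.4297]  P^+=[0.2253]

H_jac[0,0] = -0.1865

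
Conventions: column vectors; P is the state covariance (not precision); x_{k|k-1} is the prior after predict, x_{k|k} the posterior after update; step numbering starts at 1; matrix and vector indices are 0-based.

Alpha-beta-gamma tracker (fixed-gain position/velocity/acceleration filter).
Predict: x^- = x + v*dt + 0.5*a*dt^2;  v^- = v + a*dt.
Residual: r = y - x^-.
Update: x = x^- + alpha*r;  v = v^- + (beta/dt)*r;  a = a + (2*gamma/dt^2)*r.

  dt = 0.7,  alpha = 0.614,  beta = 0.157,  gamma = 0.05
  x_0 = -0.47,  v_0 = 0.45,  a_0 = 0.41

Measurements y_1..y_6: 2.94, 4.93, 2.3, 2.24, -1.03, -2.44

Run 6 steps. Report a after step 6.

step 1: x_pred=-0.0545  r=2.9945  x^+=1.7841  v^+=1.4086  a^+=1.0211
step 2: x_pred=3.0203  r=1.9097  x^+=4.1929  v^+=2.5517  a^+=1.4109
step 3: x_pred=6.3247  r=-4.0247  x^+=3.8536  v^+=2.6367  a^+=0.5895
step 4: x_pred=5.8436  r=-3.6036  x^+=3.6310  v^+=2.2410  a^+=-0.1459
step 5: x_pred=5.1640  r=-6.1940  x^+=1.3609  v^+=0.7497  a^+=-1.4100
step 6: x_pred=1.5402  r=-3.9802  x^+=-0.9036  v^+=-1.1301  a^+=-2.2223

a_post = -2.2223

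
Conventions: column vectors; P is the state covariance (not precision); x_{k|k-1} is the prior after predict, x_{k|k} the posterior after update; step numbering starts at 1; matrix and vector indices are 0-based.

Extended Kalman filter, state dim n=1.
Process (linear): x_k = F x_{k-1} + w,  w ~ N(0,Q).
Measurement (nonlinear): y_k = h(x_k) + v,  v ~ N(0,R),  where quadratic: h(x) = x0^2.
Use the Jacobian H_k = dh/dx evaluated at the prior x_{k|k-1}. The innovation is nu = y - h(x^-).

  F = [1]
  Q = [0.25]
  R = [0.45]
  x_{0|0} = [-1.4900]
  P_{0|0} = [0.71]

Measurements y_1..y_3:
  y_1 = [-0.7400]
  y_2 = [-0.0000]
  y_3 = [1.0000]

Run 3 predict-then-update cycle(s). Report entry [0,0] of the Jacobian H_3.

H_jac[0,0] = -0.8515

step 1: x^-=[-1.4900]  P^-=[0.9600]  H_jac=[-2.9800]  S=[8.9752]  K=[-0.3187]  nu=[-2.9601]  x^+=[-0.5465]  P^+=[0.0481]
step 2: x^-=[-0.5465]  P^-=[0.2981]  H_jac=[-1.0930]  S=[0.8061]  K=[-0.4042]  nu=[-0.2986]  x^+=[-0.4258]  P^+=[0.1664]
step 3: x^-=[-0.4258]  P^-=[0.4164]  H_jac=[-0.8515]  S=[0.7520]  K=[-0.4716]  nu=[0.8187]  x^+=[-0.8119]  P^+=[0.2492]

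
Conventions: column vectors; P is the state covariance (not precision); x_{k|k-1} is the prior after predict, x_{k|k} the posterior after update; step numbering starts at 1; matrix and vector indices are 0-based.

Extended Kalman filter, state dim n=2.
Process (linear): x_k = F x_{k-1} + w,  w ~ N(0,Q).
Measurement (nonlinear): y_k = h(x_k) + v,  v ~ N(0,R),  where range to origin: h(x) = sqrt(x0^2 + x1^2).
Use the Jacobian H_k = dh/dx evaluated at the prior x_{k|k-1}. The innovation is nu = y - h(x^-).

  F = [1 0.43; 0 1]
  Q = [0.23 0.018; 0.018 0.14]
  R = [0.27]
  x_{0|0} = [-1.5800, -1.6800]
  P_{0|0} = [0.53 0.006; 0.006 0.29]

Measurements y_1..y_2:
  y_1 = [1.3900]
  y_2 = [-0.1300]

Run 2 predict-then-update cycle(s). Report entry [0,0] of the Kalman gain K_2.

K[0,0] = -0.5585

step 1: x^-=[-2.3024, -1.6800]  P^-=[0.8188 0.1487; 0.1487 0.4300]  H_jac=[-0.8078 -0.5894]  S=[1.0953]  K=[-0.6839; -0.3411]  nu=[-1.4602]  x^+=[-1.3038, -1.1820]  P^+=[0.3065 -0.1068; -0.1068 0.3026]
step 2: x^-=[-1.8121, -1.1820]  P^-=[0.5006 0.0413; 0.0413 0.4426]  H_jac=[-0.8376 -0.5463]  S=[0.7911]  K=[-0.5585; -0.3494]  nu=[-2.2935]  x^+=[-0.5310, -0.3807]  P^+=[0.2538 -0.1131; -0.1131 0.3460]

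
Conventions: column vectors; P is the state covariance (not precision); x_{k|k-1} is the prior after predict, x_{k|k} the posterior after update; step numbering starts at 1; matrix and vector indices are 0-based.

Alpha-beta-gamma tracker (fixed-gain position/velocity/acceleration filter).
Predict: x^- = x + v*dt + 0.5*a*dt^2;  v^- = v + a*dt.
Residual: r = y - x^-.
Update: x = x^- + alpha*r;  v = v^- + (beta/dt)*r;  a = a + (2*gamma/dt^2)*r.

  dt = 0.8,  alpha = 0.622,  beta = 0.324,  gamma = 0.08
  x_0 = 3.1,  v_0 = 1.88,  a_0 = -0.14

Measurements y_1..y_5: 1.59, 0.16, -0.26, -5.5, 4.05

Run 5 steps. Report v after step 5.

v_post = -1.3172

step 1: x_pred=4.5592  r=-2.9692  x^+=2.7124  v^+=0.5655  a^+=-0.8823
step 2: x_pred=2.8824  r=-2.7224  x^+=1.1891  v^+=-1.2429  a^+=-1.5629
step 3: x_pred=-0.3054  r=0.0454  x^+=-0.2772  v^+=-2.4749  a^+=-1.5515
step 4: x_pred=-2.7536  r=-2.7464  x^+=-4.4618  v^+=-4.8284  a^+=-2.2382
step 5: x_pred=-9.0408  r=13.0908  x^+=-0.8983  v^+=-1.3172  a^+=1.0345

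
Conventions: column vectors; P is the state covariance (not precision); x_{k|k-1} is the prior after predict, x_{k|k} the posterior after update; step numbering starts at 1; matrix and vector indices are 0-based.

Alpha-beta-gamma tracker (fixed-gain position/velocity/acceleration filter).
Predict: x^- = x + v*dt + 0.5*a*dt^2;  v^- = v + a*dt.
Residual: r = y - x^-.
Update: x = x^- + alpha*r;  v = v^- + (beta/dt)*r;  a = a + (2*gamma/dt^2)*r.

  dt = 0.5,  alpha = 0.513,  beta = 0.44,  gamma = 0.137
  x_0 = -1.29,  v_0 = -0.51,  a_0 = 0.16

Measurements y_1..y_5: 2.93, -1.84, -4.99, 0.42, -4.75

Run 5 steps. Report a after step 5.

a_post = -2.4216

step 1: x_pred=-1.5250  r=4.4550  x^+=0.7604  v^+=3.4904  a^+=5.0427
step 2: x_pred=3.1359  r=-4.9760  x^+=0.5833  v^+=1.6329  a^+=-0.4110
step 3: x_pred=1.3484  r=-6.3384  x^+=-1.9032  v^+=-4.1503  a^+=-7.3578
step 4: x_pred=-4.8981  r=5.3181  x^+=-2.1699  v^+=-3.1493  a^+=-1.5292
step 5: x_pred=-3.9357  r=-0.8143  x^+=-4.3534  v^+=-4.6305  a^+=-2.4216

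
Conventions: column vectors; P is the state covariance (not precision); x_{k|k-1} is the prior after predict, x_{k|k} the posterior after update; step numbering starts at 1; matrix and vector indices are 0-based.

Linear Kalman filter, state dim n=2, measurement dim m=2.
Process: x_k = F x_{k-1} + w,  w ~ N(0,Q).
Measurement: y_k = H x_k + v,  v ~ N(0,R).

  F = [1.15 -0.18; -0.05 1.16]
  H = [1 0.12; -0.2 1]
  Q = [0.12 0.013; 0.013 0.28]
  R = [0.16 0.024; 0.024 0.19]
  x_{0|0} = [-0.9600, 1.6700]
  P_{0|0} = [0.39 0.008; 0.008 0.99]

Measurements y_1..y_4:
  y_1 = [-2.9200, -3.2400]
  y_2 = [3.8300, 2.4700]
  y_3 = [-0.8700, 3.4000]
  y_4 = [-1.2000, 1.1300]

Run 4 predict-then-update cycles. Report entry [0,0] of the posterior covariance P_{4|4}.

step 1: x^-=[-1.4046, 1.9852]  P^-=[0.6645 -0.2054; -0.2054 1.6122]  S=[0.7985 -0.1159; -0.1159 1.9109]  K=[0.7826 -0.1296; 0.1116 0.8719]  nu=[-1.7536, -5.5061]  x^+=[-2.0636, -3.0115]  P^+=[0.1199 0.0182; 0.0182 0.1720]
step 2: x^-=[-1.8310, -3.3902]  P^-=[0.2767 -0.0054; -0.0054 0.5096]  S=[0.4427 0.0245; 0.0245 0.7128]  K=[0.6294 -0.1069; 0.0864 0.7134]  nu=[6.0679, 5.4940]  x^+=[1.4008, 1.0534]  P^+=[0.0964 0.0141; 0.0141 0.1404]
step 3: x^-=[1.4213, 1.1520]  P^-=[0.2463 -0.0030; -0.0030 0.4676]  S=[0.4123 0.0280; 0.0280 0.6686]  K=[0.6035 -0.1033; 0.0817 0.6968]  nu=[-2.4295, 2.5323]  x^+=[-0.3065, 2.7181]  P^+=[0.0925 0.0133; 0.0133 0.1370]
step 4: x^-=[-0.8417, 3.1683]  P^-=[0.2412 -0.0030; -0.0030 0.4631]  S=[0.4072 0.0284; 0.0284 0.6639]  K=[0.5987 -0.1028; 0.0806 0.6949]  nu=[-0.7385, -2.2067]  x^+=[-1.0570, 1.5753]  P^+=[0.0917 0.0132; 0.0132 0.1366]

P_post[0,0] = 0.0917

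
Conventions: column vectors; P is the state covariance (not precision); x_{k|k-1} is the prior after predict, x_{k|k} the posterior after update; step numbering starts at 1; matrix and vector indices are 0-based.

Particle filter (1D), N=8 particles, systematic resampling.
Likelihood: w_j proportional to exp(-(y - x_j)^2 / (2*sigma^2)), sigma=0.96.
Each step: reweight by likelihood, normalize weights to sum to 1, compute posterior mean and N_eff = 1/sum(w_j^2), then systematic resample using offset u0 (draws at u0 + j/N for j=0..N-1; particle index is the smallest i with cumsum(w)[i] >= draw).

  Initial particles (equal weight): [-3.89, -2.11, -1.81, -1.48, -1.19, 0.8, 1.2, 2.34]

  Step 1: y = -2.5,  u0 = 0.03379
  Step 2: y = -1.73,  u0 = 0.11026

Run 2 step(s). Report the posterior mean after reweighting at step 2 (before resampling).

step 1: w=[0.1165, 0.3059, 0.2566, 0.1889, 0.1310, 0.0009, 0.0002, 0.0000]  mean=-1.9975  Neff=4.4277  idx=[0, 1, 1, 1, 2, 2, 3, 4]
step 2: w=[0.0119, 0.1387, 0.1387, 0.1387, 0.1495, 0.1495, 0.1450, 0.1280]  mean=-1.8324  Neff=7.1452  idx=[1, 2, 3, 4, 5, 6, 6, 7]

post_mean = -1.8324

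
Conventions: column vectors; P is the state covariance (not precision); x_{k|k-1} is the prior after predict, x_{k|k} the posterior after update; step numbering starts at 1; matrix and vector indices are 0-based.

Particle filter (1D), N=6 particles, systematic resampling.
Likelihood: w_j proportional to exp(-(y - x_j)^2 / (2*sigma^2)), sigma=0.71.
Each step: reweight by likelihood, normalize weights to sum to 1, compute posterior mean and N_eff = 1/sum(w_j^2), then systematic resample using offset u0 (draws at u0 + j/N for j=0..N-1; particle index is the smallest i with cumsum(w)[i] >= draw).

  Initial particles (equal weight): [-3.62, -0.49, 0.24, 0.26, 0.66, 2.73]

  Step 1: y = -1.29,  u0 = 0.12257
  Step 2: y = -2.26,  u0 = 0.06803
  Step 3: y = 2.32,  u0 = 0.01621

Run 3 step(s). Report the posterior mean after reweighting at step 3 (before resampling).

step 1: w=[0.0061, 0.7086, 0.1311, 0.1234, 0.0308, 0.0000]  mean=-0.2856  Neff=1.8674  idx=[1, 1, 1, 1, 2, 3]
step 2: w=[0.2447, 0.2447, 0.2447, 0.2447, 0.0111, 0.0101]  mean=-0.4743  Neff=4.1710  idx=[0, 0, 1, 2, 3, 3]
step 3: w=[0.1667, 0.1667, 0.1667, 0.1667, 0.1667, 0.1667]  mean=-0.4900  Neff=6.0000  idx=[0, 1, 2, 3, 4, 5]

post_mean = -0.4900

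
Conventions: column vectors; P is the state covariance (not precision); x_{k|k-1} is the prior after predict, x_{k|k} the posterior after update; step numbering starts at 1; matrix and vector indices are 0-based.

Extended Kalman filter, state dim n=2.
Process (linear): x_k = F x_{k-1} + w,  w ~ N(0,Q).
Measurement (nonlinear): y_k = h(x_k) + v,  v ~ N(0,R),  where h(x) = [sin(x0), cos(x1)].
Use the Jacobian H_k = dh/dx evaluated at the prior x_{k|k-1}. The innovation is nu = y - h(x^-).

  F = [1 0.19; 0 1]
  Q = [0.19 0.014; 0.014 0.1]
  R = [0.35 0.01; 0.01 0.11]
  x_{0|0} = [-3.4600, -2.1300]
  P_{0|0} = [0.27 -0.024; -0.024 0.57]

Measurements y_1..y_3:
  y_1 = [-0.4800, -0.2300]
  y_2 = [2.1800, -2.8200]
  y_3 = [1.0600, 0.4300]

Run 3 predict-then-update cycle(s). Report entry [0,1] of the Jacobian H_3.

step 1: x^-=[-3.8647, -2.1300]  P^-=[0.4715 0.0983; 0.0983 0.6700]  H_jac=[-0.7498 0.0000; 0.0000 0.8477]  S=[0.6150 -0.0525; -0.0525 0.5914]  K=[-0.5670 0.0906; -0.0382 0.9569]  nu=[-1.1417, 0.3005]  x^+=[-3.1901, -1.7988]  P^+=[0.2635 0.0051; 0.0051 0.1237]
step 2: x^-=[-3.5319, -1.7988]  P^-=[0.4599 0.0426; 0.0426 0.2237]  H_jac=[-0.9248 0.0000; 0.0000 0.9741]  S=[0.7433 -0.0284; -0.0284 0.3223]  K=[-0.5692 0.0786; -0.0273 0.6738]  nu=[1.7995, -2.5939]  x^+=[-4.7600, -3.5957]  P^+=[0.2146 0.0030; 0.0030 0.0758]
step 3: x^-=[-5.4432, -3.5957]  P^-=[0.4084 0.0314; 0.0314 0.1758]  H_jac=[0.6675 0.0000; 0.0000 -0.4387]  S=[0.5320 0.0008; 0.0008 0.1438]  K=[0.5126 -0.0987; 0.0402 -0.5364]  nu=[0.3154, 1.3287]  x^+=[-5.4127, -4.2957]  P^+=[0.2673 0.0131; 0.0131 0.1336]

H_jac[0,1] = 0.0000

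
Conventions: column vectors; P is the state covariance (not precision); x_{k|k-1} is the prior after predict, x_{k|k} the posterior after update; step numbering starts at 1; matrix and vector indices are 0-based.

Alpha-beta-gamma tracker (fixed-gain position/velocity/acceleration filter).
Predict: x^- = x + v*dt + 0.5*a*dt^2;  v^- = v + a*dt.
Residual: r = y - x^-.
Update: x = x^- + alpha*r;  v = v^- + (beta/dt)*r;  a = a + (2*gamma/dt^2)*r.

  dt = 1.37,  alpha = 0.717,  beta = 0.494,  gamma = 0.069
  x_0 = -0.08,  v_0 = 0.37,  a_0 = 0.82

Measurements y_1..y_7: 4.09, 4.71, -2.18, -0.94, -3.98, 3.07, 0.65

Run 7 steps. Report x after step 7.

x_post = 1.0395

step 1: x_pred=1.1964  r=2.8936  x^+=3.2711  v^+=2.5368  a^+=1.0328
step 2: x_pred=7.7157  r=-3.0057  x^+=5.5606  v^+=2.8678  a^+=0.8118
step 3: x_pred=10.2513  r=-12.4313  x^+=1.3381  v^+=-0.5026  a^+=-0.1023
step 4: x_pred=0.5535  r=-1.4935  x^+=-0.5173  v^+=-1.1812  a^+=-0.2121
step 5: x_pred=-2.3347  r=-1.6453  x^+=-3.5144  v^+=-2.0651  a^+=-0.3331
step 6: x_pred=-6.6561  r=9.7261  x^+=0.3175  v^+=0.9857  a^+=0.3821
step 7: x_pred=2.0265  r=-1.3765  x^+=1.0395  v^+=1.0128  a^+=0.2809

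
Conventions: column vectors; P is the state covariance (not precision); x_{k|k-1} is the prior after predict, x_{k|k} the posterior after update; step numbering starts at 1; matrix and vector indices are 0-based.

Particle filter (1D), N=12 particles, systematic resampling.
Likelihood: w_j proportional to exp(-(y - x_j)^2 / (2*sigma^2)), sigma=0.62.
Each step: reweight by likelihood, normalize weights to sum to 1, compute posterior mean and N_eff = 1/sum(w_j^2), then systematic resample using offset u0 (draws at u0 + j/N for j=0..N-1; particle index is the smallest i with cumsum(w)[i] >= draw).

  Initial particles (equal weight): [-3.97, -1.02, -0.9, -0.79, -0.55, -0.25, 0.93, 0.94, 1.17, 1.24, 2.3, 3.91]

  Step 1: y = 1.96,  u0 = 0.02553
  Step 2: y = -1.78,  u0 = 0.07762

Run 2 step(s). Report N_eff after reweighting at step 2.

step 1: w=[0.0000, 0.0000, 0.0000, 0.0000, 0.0001, 0.0007, 0.1078, 0.1107, 0.1903, 0.2184, 0.3688, 0.0030]  mean=1.5577  Neff=4.1017  idx=[6, 7, 7, 8, 8, 9, 9, 9, 10, 10, 10, 10]
step 2: w=[0.2855, 0.2660, 0.2660, 0.0488, 0.0488, 0.0283, 0.0283, 0.0283, 0.0000, 0.0000, 0.0000, 0.0000]  mean=0.9851  Neff=4.3446  idx=[0, 0, 0, 1, 1, 1, 2, 2, 2, 3, 4, 7]

N_eff = 4.3446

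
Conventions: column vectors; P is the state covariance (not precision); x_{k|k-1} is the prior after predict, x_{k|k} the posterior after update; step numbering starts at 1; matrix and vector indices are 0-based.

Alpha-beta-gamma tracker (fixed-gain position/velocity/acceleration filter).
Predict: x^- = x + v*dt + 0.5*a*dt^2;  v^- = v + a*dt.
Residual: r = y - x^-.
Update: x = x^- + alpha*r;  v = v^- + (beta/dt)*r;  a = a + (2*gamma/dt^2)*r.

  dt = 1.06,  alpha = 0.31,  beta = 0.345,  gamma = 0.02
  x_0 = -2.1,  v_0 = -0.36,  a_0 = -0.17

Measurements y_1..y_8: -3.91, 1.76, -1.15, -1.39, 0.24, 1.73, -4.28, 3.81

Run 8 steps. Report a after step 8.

a_post = -0.0232

step 1: x_pred=-2.5771  r=-1.3329  x^+=-2.9903  v^+=-0.9740  a^+=-0.2175
step 2: x_pred=-4.1449  r=5.9049  x^+=-2.3144  v^+=0.7174  a^+=-0.0072
step 3: x_pred=-1.5581  r=0.4081  x^+=-1.4316  v^+=0.8425  a^+=0.0073
step 4: x_pred=-0.5344  r=-0.8556  x^+=-0.7996  v^+=0.5718  a^+=-0.0232
step 5: x_pred=-0.2066  r=0.4466  x^+=-0.0681  v^+=0.6926  a^+=-0.0073
step 6: x_pred=0.6619  r=1.0681  x^+=0.9930  v^+=1.0325  a^+=0.0308
step 7: x_pred=2.1047  r=-6.3847  x^+=0.1255  v^+=-1.0130  a^+=-0.1965
step 8: x_pred=-1.0587  r=4.8687  x^+=0.4506  v^+=0.3633  a^+=-0.0232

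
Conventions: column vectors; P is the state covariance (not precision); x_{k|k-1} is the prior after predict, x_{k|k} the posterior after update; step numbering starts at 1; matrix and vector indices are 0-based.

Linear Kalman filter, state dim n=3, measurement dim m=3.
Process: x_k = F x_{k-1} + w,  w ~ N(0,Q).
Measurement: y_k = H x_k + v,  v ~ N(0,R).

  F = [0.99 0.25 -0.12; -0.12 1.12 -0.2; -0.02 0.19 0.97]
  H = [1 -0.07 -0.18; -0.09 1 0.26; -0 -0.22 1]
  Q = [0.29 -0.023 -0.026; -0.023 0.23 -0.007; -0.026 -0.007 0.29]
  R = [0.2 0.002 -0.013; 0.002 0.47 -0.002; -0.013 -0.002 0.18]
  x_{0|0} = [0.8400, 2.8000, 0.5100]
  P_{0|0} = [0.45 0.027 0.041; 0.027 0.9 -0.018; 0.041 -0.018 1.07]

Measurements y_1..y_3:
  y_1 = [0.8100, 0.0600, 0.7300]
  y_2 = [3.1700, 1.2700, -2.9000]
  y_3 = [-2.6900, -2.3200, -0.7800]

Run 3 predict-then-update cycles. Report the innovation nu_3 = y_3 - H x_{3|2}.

step 1: x^-=[1.4704, 2.9332, 1.0099]  P^-=[0.8074 0.2261 -0.0762; 0.2261 1.4110 -0.0467; -0.0762 -0.0467 1.3210]  S=[1.0517 -0.0155 -0.3536; -0.0155 1.9154 -0.0016; -0.3536 -0.0016 1.5898]  K=[0.8000 0.0763 0.0988; 0.0696 0.7201 -0.2084; -0.0125 0.1591 0.8348]  nu=[-0.2733, -3.0034, 0.3654]  x^+=[1.0586, 0.6753, 0.8404]  P^+=[0.1654 0.0476 0.0177; 0.0476 0.3345 0.0337; 0.0177 0.0337 0.1575]
step 2: x^-=[1.1160, 0.4613, 0.9223]  P^-=[0.4926 0.0966 0.0014; 0.0966 0.6312 0.0652; 0.0014 0.0652 0.4617]  S=[0.6982 -0.0234 -0.1082; -0.0234 1.1529 0.0425; -0.1082 0.0425 0.6436]  K=[0.7105 0.0570 0.0849; 0.0551 0.5610 -0.1422; -0.0130 0.1351 0.6840]  nu=[2.2523, 0.6694, -3.7208]  x^+=[2.4385, 1.4899, -1.5617]  P^+=[0.1463 0.0375 0.0142; 0.0375 0.2597 0.0297; 0.0142 0.0297 0.1296]
step 3: x^-=[2.9740, 1.6884, -1.2805]  P^-=[0.4649 0.0678 -0.0046; 0.0678 0.5404 0.0513; -0.0046 0.0513 0.4315]  S=[0.6750 -0.0410 -0.1034; -0.0410 1.0580 0.0415; -0.1034 0.0415 0.6150]  K=[0.6985 0.0473 0.0825; 0.0415 0.5246 -0.1382; -0.0165 0.1280 0.6718]  nu=[-5.7763, -3.4077, 0.8720]  x^+=[-1.1498, -0.4597, -1.0357]  P^+=[0.1434 0.0330 0.0129; 0.0330 0.2429 0.0270; 0.0129 0.0270 0.1268]

innov = [-5.7763, -3.4077, 0.8720]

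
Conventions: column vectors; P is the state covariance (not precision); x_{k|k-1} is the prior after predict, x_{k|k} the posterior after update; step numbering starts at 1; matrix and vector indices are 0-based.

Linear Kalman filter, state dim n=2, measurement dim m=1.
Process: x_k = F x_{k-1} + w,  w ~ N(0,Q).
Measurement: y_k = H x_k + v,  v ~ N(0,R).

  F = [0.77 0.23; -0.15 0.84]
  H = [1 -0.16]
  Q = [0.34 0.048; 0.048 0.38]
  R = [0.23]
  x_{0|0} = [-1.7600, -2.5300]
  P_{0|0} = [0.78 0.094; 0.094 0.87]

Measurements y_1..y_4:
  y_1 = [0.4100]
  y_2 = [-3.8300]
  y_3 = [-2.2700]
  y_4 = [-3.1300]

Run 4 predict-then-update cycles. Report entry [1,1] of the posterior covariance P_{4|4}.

P_post[1,1] = 0.9887

step 1: x^-=[-1.9371, -1.8612]  P^-=[0.8818 0.1836; 0.1836 0.9877]  S=[1.0783]  K=[0.7905; 0.0237]  nu=[2.0493]  x^+=[-0.3171, -1.8127]  P^+=[0.2080 0.1634; 0.1634 0.9871]
step 2: x^-=[-0.6611, -1.4751]  P^-=[0.5734 0.3147; 0.3147 1.0400]  S=[0.7293]  K=[0.7172; 0.2034]  nu=[-3.4049]  x^+=[-3.1030, -2.1676]  P^+=[0.1983 0.2084; 0.2084 1.0099]
step 3: x^-=[-2.8879, -1.3554]  P^-=[0.5848 0.3478; 0.3478 1.0445]  S=[0.7302]  K=[0.7246; 0.2474]  nu=[0.4010]  x^+=[-2.5973, -1.2561]  P^+=[0.2014 0.2169; 0.2169 0.9998]
step 4: x^-=[-2.2888, -0.6656]  P^-=[0.5891 0.3507; 0.3507 1.0353]  S=[0.7334]  K=[0.7268; 0.2523]  nu=[-0.9477]  x^+=[-2.9775, -0.9047]  P^+=[0.2017 0.2162; 0.2162 0.9887]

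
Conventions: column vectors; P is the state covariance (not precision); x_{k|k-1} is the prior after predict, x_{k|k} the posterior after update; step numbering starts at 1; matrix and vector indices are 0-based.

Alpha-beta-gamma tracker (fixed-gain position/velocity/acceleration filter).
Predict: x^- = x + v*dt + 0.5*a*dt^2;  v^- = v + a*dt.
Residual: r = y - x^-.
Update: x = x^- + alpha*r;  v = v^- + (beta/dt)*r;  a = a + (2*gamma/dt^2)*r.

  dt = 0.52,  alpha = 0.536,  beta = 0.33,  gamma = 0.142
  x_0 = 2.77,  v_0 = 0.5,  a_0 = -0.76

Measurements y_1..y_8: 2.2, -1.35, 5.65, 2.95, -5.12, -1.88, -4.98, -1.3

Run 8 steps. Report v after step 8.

v_post = -3.4615

step 1: x_pred=2.9272  r=-0.7272  x^+=2.5374  v^+=-0.3567  a^+=-1.5238
step 2: x_pred=2.1459  r=-3.4959  x^+=0.2721  v^+=-3.3677  a^+=-5.1956
step 3: x_pred=-2.1815  r=7.8315  x^+=2.0162  v^+=-1.0994  a^+=3.0298
step 4: x_pred=1.8541  r=1.0959  x^+=2.4415  v^+=1.1716  a^+=4.1808
step 5: x_pred=3.6160  r=-8.7360  x^+=-1.0665  v^+=-2.1984  a^+=-4.9946
step 6: x_pred=-2.8849  r=1.0049  x^+=-2.3463  v^+=-4.1578  a^+=-3.9391
step 7: x_pred=-5.0409  r=0.0609  x^+=-5.0083  v^+=-6.1675  a^+=-3.8751
step 8: x_pred=-8.7393  r=7.4393  x^+=-4.7518  v^+=-3.4615  a^+=3.9383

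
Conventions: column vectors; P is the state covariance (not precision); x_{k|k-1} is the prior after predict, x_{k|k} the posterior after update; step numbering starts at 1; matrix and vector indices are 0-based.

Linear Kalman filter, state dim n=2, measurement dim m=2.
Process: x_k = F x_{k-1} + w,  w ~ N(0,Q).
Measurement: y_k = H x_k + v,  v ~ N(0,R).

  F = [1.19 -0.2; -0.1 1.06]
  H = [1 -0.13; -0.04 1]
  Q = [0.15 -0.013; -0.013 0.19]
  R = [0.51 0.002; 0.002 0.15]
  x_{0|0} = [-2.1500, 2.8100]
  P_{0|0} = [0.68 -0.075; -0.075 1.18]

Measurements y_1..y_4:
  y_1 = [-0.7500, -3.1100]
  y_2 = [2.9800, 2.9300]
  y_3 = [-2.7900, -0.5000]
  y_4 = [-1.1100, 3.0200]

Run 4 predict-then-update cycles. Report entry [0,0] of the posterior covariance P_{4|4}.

step 1: x^-=[-3.1205, 3.1936]  P^-=[1.1958 -0.4402; -0.4402 1.5385]  S=[1.8463 -0.6883; -0.6883 1.7257]  K=[0.6734 -0.0142; -0.0124 0.8968]  nu=[2.7857, -6.4284]  x^+=[-1.1533, -2.6061]  P^+=[0.3451 0.0130; 0.0130 0.1350]
step 2: x^-=[-0.8513, -2.6471]  P^-=[0.6379 -0.0660; -0.0660 0.3424]  S=[1.1708 -0.1344; -0.1344 0.4987]  K=[0.5480 -0.0359; -0.0155 0.6877]  nu=[3.4871, 5.5431]  x^+=[0.8611, 1.1110]  P^+=[0.2803 0.0069; 0.0069 0.1034]
step 3: x^-=[0.8025, 1.0915]  P^-=[0.5478 -0.0594; -0.0594 0.3075]  S=[1.0784 -0.1196; -0.1196 0.4631]  K=[0.5103 -0.0438; -0.0185 0.6643]  nu=[-3.4506, -1.5594]  x^+=[-0.8899, 0.1193]  P^+=[0.2608 0.0049; 0.0049 0.0998]
step 4: x^-=[-1.0829, 0.2154]  P^-=[0.5210 -0.0589; -0.0589 0.3037]  S=[1.0514 -0.1176; -0.1176 0.4593]  K=[0.4976 -0.0463; -0.0197 0.6614]  nu=[0.0009, 2.7612]  x^+=[-1.2103, 2.0417]  P^+=[0.2542 0.0042; 0.0042 0.0993]

P_post[0,0] = 0.2542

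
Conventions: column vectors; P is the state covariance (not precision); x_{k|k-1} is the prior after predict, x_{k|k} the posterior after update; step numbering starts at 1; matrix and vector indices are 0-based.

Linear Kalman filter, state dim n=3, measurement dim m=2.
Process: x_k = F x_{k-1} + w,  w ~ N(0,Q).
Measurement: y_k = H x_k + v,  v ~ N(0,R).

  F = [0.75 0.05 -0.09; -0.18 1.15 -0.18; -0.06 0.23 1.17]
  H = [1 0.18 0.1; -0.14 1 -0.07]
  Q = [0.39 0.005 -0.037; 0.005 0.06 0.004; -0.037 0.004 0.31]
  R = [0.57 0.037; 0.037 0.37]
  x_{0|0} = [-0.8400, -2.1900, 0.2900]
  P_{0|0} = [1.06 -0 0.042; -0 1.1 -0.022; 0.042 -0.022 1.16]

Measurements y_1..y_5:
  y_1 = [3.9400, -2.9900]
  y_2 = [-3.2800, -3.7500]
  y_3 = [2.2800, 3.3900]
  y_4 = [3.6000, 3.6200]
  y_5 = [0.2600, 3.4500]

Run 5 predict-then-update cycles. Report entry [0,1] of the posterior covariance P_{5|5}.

step 1: x^-=[-0.7656, -2.4195, -0.1140]  P^-=[0.9929 -0.0586 -0.1579; -0.0586 1.5985 0.0250; -0.1579 0.0250 1.9422]  S=[1.5824 0.1305; 0.1305 2.0073]  K=[0.6218 -0.1333; 0.0809 0.7943; 0.0296 -0.0462]  nu=[5.1525, -0.6857]  x^+=[2.5299, -2.5473, 0.0700]  P^+=[0.3670 0.0114 -0.1951; 0.0114 0.3049 0.0923; -0.1951 0.0923 1.9369]
step 2: x^-=[1.7638, -3.3974, -0.6557]  P^-=[0.6392 0.0269 -0.4208; 0.0269 0.4824 -0.1612; -0.4208 -0.1612 3.0556]  S=[1.1751 0.0604; 0.0604 0.8867]  K=[0.5160 -0.0725; 0.0548 0.5488; -0.1048 -0.3495]  nu=[-4.3667, -0.1516]  x^+=[-0.4785, -3.7200, -0.1450]  P^+=[0.3262 0.0121 -0.3693; 0.0121 0.2082 0.0202; -0.3693 0.0202 2.9300]
step 3: x^-=[-0.5318, -4.1658, -0.9965]  P^-=[0.6483 0.0723 -0.6811; 0.0723 0.4035 -0.4557; -0.6811 -0.4557 4.3954]  S=[1.1488 0.0760; 0.0760 0.8380]  K=[0.5172 -0.0120; 0.0533 0.5027; -0.2303 -0.7763]  nu=[3.6613, 7.4116]  x^+=[1.2727, -0.2450, -7.5932]  P^+=[0.3419 0.0260 -0.5218; 0.0260 0.1844 -0.1026; -0.5218 -0.1026 3.8024]
step 4: x^-=[1.6256, 0.8560, -9.0167]  P^-=[0.6869 0.1268 -0.9108; 0.1268 0.4361 -0.7768; -0.9108 -0.7768 5.5434]  S=[1.1620 0.1127; 0.1127 0.9021]  K=[0.5286 0.0386; 0.0597 0.5165; -0.3194 -1.1099]  nu=[2.7219, 2.3604]  x^+=[3.1556, 2.2378, -12.5060]  P^+=[0.3562 0.0411 -0.6084; 0.0411 0.1843 -0.2113; -0.6084 -0.2113 4.2335]
step 5: x^-=[3.6041, 4.2565, -14.3067]  P^-=[0.7122 0.1672 -1.0349; 0.1672 0.4835 -0.9936; -1.0349 -0.9936 6.0869]  S=[1.1762 0.1448; 0.1448 0.9693]  K=[0.5352 0.0644; 0.0656 0.5366; -0.3591 -1.2615]  nu=[-2.6796, -1.3034]  x^+=[2.0860, 3.3812, -11.7002]  P^+=[0.3613 0.0502 -0.6289; 0.0502 0.1891 -0.2698; -0.6289 -0.2698 4.2615]

P_post[0,1] = 0.0502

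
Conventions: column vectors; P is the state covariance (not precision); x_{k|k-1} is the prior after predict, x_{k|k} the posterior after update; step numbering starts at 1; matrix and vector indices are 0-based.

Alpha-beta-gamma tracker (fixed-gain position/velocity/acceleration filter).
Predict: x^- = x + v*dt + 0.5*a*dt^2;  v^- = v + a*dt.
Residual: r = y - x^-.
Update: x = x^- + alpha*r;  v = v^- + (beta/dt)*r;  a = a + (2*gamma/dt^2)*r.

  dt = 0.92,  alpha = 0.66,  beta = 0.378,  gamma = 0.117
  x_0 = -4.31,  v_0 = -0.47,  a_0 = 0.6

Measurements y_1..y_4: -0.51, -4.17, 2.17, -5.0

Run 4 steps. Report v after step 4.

step 1: x_pred=-4.4885  r=3.9785  x^+=-1.8627  v^+=1.7166  a^+=1.6999
step 2: x_pred=0.4360  r=-4.6060  x^+=-2.6040  v^+=1.3881  a^+=0.4265
step 3: x_pred=-1.1464  r=3.3164  x^+=1.0424  v^+=3.1431  a^+=1.3434
step 4: x_pred=4.5026  r=-9.5026  x^+=-1.7691  v^+=0.4747  a^+=-1.2837

v_post = 0.4747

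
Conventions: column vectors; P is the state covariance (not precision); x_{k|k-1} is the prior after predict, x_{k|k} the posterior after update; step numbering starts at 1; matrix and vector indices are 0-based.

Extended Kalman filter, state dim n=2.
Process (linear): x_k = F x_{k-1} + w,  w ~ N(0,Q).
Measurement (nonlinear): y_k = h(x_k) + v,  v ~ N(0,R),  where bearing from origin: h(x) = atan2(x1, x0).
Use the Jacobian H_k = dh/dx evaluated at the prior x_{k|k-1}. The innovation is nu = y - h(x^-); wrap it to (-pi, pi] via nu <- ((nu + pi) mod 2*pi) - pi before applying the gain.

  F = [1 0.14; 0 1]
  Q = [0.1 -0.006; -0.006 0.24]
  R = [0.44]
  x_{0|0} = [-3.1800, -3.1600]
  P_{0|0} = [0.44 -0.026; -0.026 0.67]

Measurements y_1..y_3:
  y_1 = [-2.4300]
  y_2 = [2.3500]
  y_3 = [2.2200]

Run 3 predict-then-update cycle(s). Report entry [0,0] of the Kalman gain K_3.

K[0,0] = 0.0497

step 1: x^-=[-3.6224, -3.1600]  P^-=[0.5459 0.0618; 0.0618 0.9100]  H_jac=[0.1368 -0.1568]  S=[0.4699]  K=[0.1382; -0.2856]  nu=[-0.0057]  x^+=[-3.6232, -3.1584]  P^+=[0.5369 0.0804; 0.0804 0.8717]
step 2: x^-=[-4.0654, -3.1584]  P^-=[0.6765 0.1964; 0.1964 1.1117]  H_jac=[0.1192 -0.1534]  S=[0.4686]  K=[0.1078; -0.3140]  nu=[-1.4521]  x^+=[-4.2218, -2.7024]  P^+=[0.6710 0.2122; 0.2122 1.0655]
step 3: x^-=[-4.6002, -2.7024]  P^-=[0.8513 0.3554; 0.3554 1.3055]  H_jac=[0.0949 -0.1616]  S=[0.4709]  K=[0.0497; -0.3764]  nu=[-1.4527]  x^+=[-4.6723, -2.1556]  P^+=[0.8502 0.3642; 0.3642 1.2388]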